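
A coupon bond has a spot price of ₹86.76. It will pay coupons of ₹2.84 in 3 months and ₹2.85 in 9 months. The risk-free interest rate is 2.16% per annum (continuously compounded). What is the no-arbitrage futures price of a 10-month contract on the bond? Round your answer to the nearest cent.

PV(coupons) I = 2.84·e^(−0.0216·3/12) + 2.85·e^(−0.0216·9/12)
I = 2.8247 + 2.8042 = 5.6289
F = (S − I)·e^(rT) = (86.76 − 5.6289) · e^(0.0216·10/12)
= 81.1311 · e^0.018000 = 81.1311 × 1.018163 = ₹82.60

₹82.60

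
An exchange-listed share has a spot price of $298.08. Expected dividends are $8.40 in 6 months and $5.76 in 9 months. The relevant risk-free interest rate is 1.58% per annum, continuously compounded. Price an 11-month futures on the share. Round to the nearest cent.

$288.20

PV(dividends) I = 8.40·e^(−0.0158·6/12) + 5.76·e^(−0.0158·9/12)
I = 8.3339 + 5.6921 = 14.0260
F = (S − I)·e^(rT) = (298.08 − 14.0260) · e^(0.0158·11/12)
= 284.0540 · e^0.014483 = 284.0540 × 1.014588 = $288.20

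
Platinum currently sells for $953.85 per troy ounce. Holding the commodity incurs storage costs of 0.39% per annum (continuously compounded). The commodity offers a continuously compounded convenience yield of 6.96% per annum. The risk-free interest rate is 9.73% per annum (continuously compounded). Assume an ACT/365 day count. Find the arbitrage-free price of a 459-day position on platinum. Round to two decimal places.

$992.52 per troy ounce

Net carry = r + u − y = 0.0973 + 0.0039 − 0.0696 = 0.0316
F = S·e^((r+u−y)T) = 953.85 · e^(0.0316 × 459/365) = 953.85 · e^0.039738
= 953.85 × 1.040538 = $992.52 per troy ounce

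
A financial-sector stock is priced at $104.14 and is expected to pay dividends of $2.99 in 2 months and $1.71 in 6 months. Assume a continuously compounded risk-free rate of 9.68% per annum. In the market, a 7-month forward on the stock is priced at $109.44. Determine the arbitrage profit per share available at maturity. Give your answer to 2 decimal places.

$4.09 per share

PV(dividends) I = 2.99·e^(−0.0968·2/12) + 1.71·e^(−0.0968·6/12) = 4.5714
Fair forward F* = (S − I)·e^(rT) = (104.14 − 4.5714)·e^0.056467 = 99.5686 × 1.058092 = 105.3527
Market $109.44 > fair 105.3527: forward overpriced → cash-and-carry (borrow at r, buy the stock and collect the dividends, short the forward).
Profit at T = |F_mkt − F*| = |109.44 − 105.3527| = $4.09 per share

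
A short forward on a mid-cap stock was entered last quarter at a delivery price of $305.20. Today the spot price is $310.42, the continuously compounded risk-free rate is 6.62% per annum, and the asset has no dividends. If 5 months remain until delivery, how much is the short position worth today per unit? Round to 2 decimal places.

-$13.52

Current fair forward for the remaining 5 months: F = S·e^(r·T), r = 0.0662
F = 310.42 · e^(0.0662 × 5/12) = 310.42 × 1.027967 = 319.1015
Value of long forward = (F − K)·e^(−rT) = (319.1015 − 305.20) · e^(−0.0662·5/12)
= 13.9015 × 0.972794 = 13.52
Short position value = −(long value) = -$13.52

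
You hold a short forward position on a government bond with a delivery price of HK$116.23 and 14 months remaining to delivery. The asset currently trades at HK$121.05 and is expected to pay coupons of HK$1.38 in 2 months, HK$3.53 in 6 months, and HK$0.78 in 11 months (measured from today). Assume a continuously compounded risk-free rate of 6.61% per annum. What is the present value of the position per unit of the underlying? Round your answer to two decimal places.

PV(remaining coupons) I = 1.38·e^(−0.0661·2/12) + 3.53·e^(−0.0661·6/12) + 0.78·e^(−0.0661·11/12) = 5.5143
Current forward F = (S − I)·e^(rT) = (121.05 − 5.5143)·e^(0.0661·14/12) = 115.5357 × 1.080168 = 124.7980
Value (long) = (F − K)·e^(−rT) = (124.7980 − 116.23) × 0.925782 = 7.9321
Short position value = −(long value) = -HK$7.93

-HK$7.93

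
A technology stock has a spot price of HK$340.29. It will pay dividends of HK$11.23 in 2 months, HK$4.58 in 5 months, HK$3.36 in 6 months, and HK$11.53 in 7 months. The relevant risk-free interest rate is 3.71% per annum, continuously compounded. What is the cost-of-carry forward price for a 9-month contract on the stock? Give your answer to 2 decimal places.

PV(dividends) I = 11.23·e^(−0.0371·2/12) + 4.58·e^(−0.0371·5/12) + 3.36·e^(−0.0371·6/12) + 11.53·e^(−0.0371·7/12)
I = 11.1608 + 4.5097 + 3.2982 + 11.2832 = 30.2519
F = (S − I)·e^(rT) = (340.29 − 30.2519) · e^(0.0371·9/12)
= 310.0381 · e^0.027825 = 310.0381 × 1.028216 = HK$318.79

HK$318.79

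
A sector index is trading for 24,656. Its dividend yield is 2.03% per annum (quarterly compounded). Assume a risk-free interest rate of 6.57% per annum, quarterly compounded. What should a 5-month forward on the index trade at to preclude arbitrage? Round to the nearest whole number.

F = S · (1+r/4)^(4T) / (1+q/4)^(4T)
= 24656 × 1.027525 / 1.008473 = 24656 × 1.018892
F = 25,122

25,122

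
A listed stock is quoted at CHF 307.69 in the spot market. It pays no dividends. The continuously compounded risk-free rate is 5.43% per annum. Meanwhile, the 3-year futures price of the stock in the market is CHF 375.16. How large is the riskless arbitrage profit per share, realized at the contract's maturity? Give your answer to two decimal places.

Fair futures: F* = S·e^(carry·T), with carry = r = 0.0543
F* = 307.69 · e^(0.0543 × 3) = 307.69 · e^0.162900 = 307.69 × 1.176919 = CHF 362.1262
Market CHF 375.16 > fair CHF 362.1262: forward overpriced → cash-and-carry (buy spot, short the forward).
At maturity, profit = |F_mkt − F*| = |375.16 − 362.1262| = CHF 13.03 per share

CHF 13.03 per share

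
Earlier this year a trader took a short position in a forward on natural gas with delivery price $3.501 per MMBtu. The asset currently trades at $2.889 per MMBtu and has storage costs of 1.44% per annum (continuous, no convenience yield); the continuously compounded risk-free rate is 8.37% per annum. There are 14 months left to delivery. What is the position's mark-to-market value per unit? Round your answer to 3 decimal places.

$0.237 per MMBtu

Current fair forward for the remaining 14 months: F = S·e^((r + u)·T), (r + u) = 0.0837 + 0.0144 = 0.0981
F = 2.889 · e^(0.0981 × 14/12) = 2.889 × 1.121257 = 3.2393
Value of long forward = (F − K)·e^(−rT) = (3.2393 − 3.501) · e^(−0.0837·14/12)
= -0.2617 × 0.906966 = -0.237
Short position value = −(long value) = $0.237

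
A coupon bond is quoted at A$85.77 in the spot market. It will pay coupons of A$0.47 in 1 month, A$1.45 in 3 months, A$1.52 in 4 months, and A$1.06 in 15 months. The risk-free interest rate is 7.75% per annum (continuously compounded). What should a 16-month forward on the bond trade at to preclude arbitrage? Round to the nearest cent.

A$90.30

PV(coupons) I = 0.47·e^(−0.0775·1/12) + 1.45·e^(−0.0775·3/12) + 1.52·e^(−0.0775·4/12) + 1.06·e^(−0.0775·15/12)
I = 0.4670 + 1.4222 + 1.4812 + 0.9621 = 4.3325
F = (S − I)·e^(rT) = (85.77 − 4.3325) · e^(0.0775·16/12)
= 81.4375 · e^0.103333 = 81.4375 × 1.108861 = A$90.30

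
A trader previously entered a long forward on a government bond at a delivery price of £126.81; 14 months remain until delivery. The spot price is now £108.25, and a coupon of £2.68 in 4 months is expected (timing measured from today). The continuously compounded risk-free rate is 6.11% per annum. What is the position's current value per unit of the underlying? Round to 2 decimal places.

PV(remaining coupons) I = 2.68·e^(−0.0611·4/12) = 2.6260
Current forward F = (S − I)·e^(rT) = (108.25 − 2.6260)·e^(0.0611·14/12) = 105.6240 × 1.073885 = 113.4280
Value (long) = (F − K)·e^(−rT) = (113.4280 − 126.81) × 0.931198 = -12.4613
Value = -£12.46

-£12.46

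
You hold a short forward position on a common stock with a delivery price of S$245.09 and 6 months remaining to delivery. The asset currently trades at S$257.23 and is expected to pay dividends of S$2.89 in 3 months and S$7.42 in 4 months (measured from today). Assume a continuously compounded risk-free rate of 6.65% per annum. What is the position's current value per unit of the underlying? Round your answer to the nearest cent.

PV(remaining dividends) I = 2.89·e^(−0.0665·3/12) + 7.42·e^(−0.0665·4/12) = 10.0997
Current forward F = (S − I)·e^(rT) = (257.23 − 10.0997)·e^(0.0665·6/12) = 247.1303 × 1.033809 = 255.4855
Value (long) = (F − K)·e^(−rT) = (255.4855 − 245.09) × 0.967297 = 10.0555
Short position value = −(long value) = -S$10.06

-S$10.06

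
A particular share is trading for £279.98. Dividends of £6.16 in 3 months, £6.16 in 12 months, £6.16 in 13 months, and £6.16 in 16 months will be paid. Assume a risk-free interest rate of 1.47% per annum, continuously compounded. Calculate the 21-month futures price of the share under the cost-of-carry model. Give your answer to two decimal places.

PV(dividends) I = 6.16·e^(−0.0147·3/12) + 6.16·e^(−0.0147·12/12) + 6.16·e^(−0.0147·13/12) + 6.16·e^(−0.0147·16/12)
I = 6.1374 + 6.0701 + 6.0627 + 6.0404 = 24.3106
F = (S − I)·e^(rT) = (279.98 − 24.3106) · e^(0.0147·21/12)
= 255.6694 · e^0.025725 = 255.6694 × 1.026059 = £262.33

£262.33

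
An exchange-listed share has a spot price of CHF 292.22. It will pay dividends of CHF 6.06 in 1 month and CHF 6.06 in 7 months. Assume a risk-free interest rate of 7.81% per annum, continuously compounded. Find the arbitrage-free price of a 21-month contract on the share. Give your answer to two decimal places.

CHF 321.48

PV(dividends) I = 6.06·e^(−0.0781·1/12) + 6.06·e^(−0.0781·7/12)
I = 6.0207 + 5.7901 = 11.8108
F = (S − I)·e^(rT) = (292.22 − 11.8108) · e^(0.0781·21/12)
= 280.4092 · e^0.136675 = 280.4092 × 1.146455 = CHF 321.48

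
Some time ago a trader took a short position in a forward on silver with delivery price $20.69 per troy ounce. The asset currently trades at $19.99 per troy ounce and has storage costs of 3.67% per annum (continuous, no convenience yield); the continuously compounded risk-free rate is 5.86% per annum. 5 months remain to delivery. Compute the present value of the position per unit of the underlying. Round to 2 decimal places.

Current fair forward for the remaining 5 months: F = S·e^((r + u)·T), (r + u) = 0.0586 + 0.0367 = 0.0953
F = 19.99 · e^(0.0953 × 5/12) = 19.99 × 1.040507 = 20.7997
Value of long forward = (F − K)·e^(−rT) = (20.7997 − 20.69) · e^(−0.0586·5/12)
= 0.1097 × 0.975879 = 0.11
Short position value = −(long value) = -$0.11

-$0.11 per troy ounce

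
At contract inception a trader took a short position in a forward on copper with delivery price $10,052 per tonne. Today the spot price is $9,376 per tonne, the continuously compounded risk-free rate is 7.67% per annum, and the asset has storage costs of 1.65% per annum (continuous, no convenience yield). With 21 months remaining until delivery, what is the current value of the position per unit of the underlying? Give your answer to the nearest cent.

Current fair forward for the remaining 21 months: F = S·e^((r + u)·T), (r + u) = 0.0767 + 0.0165 = 0.0932
F = 9376 · e^(0.0932 × 21/12) = 9376 × 1.17715440 = 11036.9997
Value of long forward = (F − K)·e^(−rT) = (11036.9997 − 10052) · e^(−0.0767·21/12)
= 984.9997 × 0.87439330 = 861.28
Short position value = −(long value) = -$861.28

-$861.28 per tonne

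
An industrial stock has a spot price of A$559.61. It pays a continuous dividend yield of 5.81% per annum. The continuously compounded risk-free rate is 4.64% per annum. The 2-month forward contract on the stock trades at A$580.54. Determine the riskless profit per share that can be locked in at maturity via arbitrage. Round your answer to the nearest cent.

Fair forward: F* = S·e^(carry·T), with carry = (r − q) = 0.0464 − 0.0581 = -0.0117
F* = 559.61 · e^(-0.0117 × 2/12) = 559.61 · e^-0.001950 = 559.61 × 0.998052 = A$558.5199
Market A$580.54 > fair A$558.5199: forward overpriced → cash-and-carry (buy spot, short the forward).
At maturity, profit = |F_mkt − F*| = |580.54 − 558.5199| = A$22.02 per share

A$22.02 per share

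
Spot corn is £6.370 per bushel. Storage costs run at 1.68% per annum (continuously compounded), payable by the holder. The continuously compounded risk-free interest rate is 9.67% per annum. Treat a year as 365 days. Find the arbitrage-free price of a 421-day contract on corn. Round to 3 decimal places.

Net carry = r + u − y = 0.0967 + 0.0168 − 0.0000 = 0.1135
F = S·e^((r+u−y)T) = 6.370 · e^(0.1135 × 421/365) = 6.370 · e^0.130914
= 6.370 × 1.139870 = £7.261 per bushel

£7.261 per bushel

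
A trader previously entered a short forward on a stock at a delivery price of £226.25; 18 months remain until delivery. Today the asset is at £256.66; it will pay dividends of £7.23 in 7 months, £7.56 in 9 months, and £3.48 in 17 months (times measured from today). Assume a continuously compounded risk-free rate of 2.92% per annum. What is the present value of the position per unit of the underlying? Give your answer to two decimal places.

-£22.26

PV(remaining dividends) I = 7.23·e^(−0.0292·7/12) + 7.56·e^(−0.0292·9/12) + 3.48·e^(−0.0292·17/12) = 17.8431
Current forward F = (S − I)·e^(rT) = (256.66 − 17.8431)·e^(0.0292·18/12) = 238.8169 × 1.044773 = 249.5094
Value (long) = (F − K)·e^(−rT) = (249.5094 − 226.25) × 0.957145 = 22.2626
Short position value = −(long value) = -£22.26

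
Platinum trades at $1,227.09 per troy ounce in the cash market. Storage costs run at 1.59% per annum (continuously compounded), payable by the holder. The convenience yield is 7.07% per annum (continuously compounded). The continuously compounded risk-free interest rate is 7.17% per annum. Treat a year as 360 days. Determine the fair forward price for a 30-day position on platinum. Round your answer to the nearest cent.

$1,228.82 per troy ounce

Net carry = r + u − y = 0.0717 + 0.0159 − 0.0707 = 0.0169
F = S·e^((r+u−y)T) = 1227.09 · e^(0.0169 × 30/360) = 1227.09 · e^0.00140833
= 1227.09 × 1.00140932 = $1,228.82 per troy ounce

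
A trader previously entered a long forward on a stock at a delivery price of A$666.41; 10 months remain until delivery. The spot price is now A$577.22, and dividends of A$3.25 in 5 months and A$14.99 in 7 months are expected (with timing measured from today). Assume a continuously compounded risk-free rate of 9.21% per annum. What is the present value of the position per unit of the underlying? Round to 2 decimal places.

PV(remaining dividends) I = 3.25·e^(−0.0921·5/12) + 14.99·e^(−0.0921·7/12) = 17.3336
Current forward F = (S − I)·e^(rT) = (577.22 − 17.3336)·e^(0.0921·10/12) = 559.8864 × 1.079772 = 604.5497
Value (long) = (F − K)·e^(−rT) = (604.5497 − 666.41) × 0.926121 = -57.2901
Value = -A$57.29

-A$57.29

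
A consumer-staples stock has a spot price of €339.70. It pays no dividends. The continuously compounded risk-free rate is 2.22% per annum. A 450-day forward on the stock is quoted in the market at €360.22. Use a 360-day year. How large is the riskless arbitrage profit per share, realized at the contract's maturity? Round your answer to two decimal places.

€10.96 per share

Fair forward: F* = S·e^(carry·T), with carry = r = 0.0222
F* = 339.70 · e^(0.0222 × 450/360) = 339.70 · e^0.027750 = 339.70 × 1.028139 = €349.2588
Market €360.22 > fair €349.2588: forward overpriced → cash-and-carry (buy spot, short the forward).
At maturity, profit = |F_mkt − F*| = |360.22 − 349.2588| = €10.96 per share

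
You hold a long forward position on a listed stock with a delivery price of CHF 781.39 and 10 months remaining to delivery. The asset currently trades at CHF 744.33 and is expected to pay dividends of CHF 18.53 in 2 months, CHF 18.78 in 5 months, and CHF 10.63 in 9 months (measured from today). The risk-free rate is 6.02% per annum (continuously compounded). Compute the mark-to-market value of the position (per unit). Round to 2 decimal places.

PV(remaining dividends) I = 18.53·e^(−0.0602·2/12) + 18.78·e^(−0.0602·5/12) + 10.63·e^(−0.0602·9/12) = 46.8205
Current forward F = (S − I)·e^(rT) = (744.33 − 46.8205)·e^(0.0602·10/12) = 697.5095 × 1.051446 = 733.3936
Value (long) = (F − K)·e^(−rT) = (733.3936 − 781.39) × 0.951071 = -45.6480
Value = -CHF 45.65

-CHF 45.65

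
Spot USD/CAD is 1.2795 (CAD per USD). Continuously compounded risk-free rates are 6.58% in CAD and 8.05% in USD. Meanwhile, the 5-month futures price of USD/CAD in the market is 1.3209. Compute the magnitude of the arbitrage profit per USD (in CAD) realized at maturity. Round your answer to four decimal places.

Fair futures: F* = S·e^(carry·T), with carry = (r_CAD − r_USD) = 0.0658 − 0.0805 = -0.0147
F* = 1.2795 · e^(-0.0147 × 5/12) = 1.2795 · e^-0.006125 = 1.2795 × 0.993894 = 1.2717
Market 1.3209 > fair 1.2717: forward overpriced → cash-and-carry (buy spot, short the forward).
At maturity, profit = |F_mkt − F*| = |1.3209 − 1.2717| = 0.0492 per USD (in CAD)

0.0492 per USD (in CAD)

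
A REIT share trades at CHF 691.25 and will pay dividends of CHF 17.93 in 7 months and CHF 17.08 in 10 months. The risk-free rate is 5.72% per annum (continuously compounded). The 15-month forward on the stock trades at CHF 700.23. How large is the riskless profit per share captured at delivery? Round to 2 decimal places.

PV(dividends) I = 17.93·e^(−0.0572·7/12) + 17.08·e^(−0.0572·10/12) = 33.6266
Fair forward F* = (S − I)·e^(rT) = (691.25 − 33.6266)·e^0.071500 = 657.6234 × 1.074118 = 706.3651
Market CHF 700.23 < fair 706.3651: forward underpriced → reverse cash-and-carry (short the stock, invest proceeds at r, pay the dividends, go long the forward).
Profit at T = |F_mkt − F*| = |700.23 − 706.3651| = CHF 6.14 per share

CHF 6.14 per share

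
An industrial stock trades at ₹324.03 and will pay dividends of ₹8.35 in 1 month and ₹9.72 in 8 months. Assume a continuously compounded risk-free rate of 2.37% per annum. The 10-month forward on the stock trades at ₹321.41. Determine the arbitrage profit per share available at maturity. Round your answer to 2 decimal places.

PV(dividends) I = 8.35·e^(−0.0237·1/12) + 9.72·e^(−0.0237·8/12) = 17.9012
Fair forward F* = (S − I)·e^(rT) = (324.03 − 17.9012)·e^0.019750 = 306.1288 × 1.019946 = 312.2348
Market ₹321.41 > fair 312.2348: forward overpriced → cash-and-carry (borrow at r, buy the stock and collect the dividends, short the forward).
Profit at T = |F_mkt − F*| = |321.41 − 312.2348| = ₹9.18 per share

₹9.18 per share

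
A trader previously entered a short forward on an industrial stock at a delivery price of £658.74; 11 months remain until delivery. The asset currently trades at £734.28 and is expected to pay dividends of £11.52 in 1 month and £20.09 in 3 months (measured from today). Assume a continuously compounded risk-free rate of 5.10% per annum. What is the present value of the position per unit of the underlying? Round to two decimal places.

PV(remaining dividends) I = 11.52·e^(−0.0510·1/12) + 20.09·e^(−0.0510·3/12) = 31.3066
Current forward F = (S − I)·e^(rT) = (734.28 − 31.3066)·e^(0.0510·11/12) = 702.9734 × 1.047860 = 736.6177
Value (long) = (F − K)·e^(−rT) = (736.6177 − 658.74) × 0.954326 = 74.3207
Short position value = −(long value) = -£74.32

-£74.32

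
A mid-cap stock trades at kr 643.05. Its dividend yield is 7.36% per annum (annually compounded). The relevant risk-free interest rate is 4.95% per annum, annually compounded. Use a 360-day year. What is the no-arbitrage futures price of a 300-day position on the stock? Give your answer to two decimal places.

F = S · (1+r)^T / (1+q)^T
= 643.05 × 1.041083 / 1.060968 = 643.05 × 0.981258
F = kr 631.00

kr 631.00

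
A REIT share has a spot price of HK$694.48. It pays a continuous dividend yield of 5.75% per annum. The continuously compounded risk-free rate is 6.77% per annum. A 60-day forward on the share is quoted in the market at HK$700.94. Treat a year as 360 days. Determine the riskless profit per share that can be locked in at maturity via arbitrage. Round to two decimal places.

HK$5.28 per share

Fair forward: F* = S·e^(carry·T), with carry = (r − q) = 0.0677 − 0.0575 = 0.0102
F* = 694.48 · e^(0.0102 × 60/360) = 694.48 · e^0.001700 = 694.48 × 1.001701 = HK$695.6613
Market HK$700.94 > fair HK$695.6613: forward overpriced → cash-and-carry (buy spot, short the forward).
At maturity, profit = |F_mkt − F*| = |700.94 − 695.6613| = HK$5.28 per share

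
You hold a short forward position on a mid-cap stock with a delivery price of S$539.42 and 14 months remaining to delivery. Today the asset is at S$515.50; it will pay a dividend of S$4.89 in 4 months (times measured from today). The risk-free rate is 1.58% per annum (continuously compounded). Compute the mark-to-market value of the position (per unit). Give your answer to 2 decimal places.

PV(remaining dividends) I = 4.89·e^(−0.0158·4/12) = 4.8643
Current forward F = (S − I)·e^(rT) = (515.50 − 4.8643)·e^(0.0158·14/12) = 510.6357 × 1.018604 = 520.1356
Value (long) = (F − K)·e^(−rT) = (520.1356 − 539.42) × 0.981736 = -18.9322
Short position value = −(long value) = S$18.93

S$18.93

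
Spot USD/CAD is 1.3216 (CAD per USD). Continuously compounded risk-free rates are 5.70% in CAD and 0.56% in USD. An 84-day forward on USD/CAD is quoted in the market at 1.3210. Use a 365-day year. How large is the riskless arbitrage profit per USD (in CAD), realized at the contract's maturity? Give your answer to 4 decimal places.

0.0163 per USD (in CAD)

Fair forward: F* = S·e^(carry·T), with carry = (r_CAD − r_USD) = 0.0570 − 0.0056 = 0.0514
F* = 1.3216 · e^(0.0514 × 84/365) = 1.3216 · e^0.011829 = 1.3216 × 1.011899 = 1.3373
Market 1.3210 < fair 1.3373: forward underpriced → reverse cash-and-carry (short spot, go long the forward).
At maturity, profit = |F_mkt − F*| = |1.3210 − 1.3373| = 0.0163 per USD (in CAD)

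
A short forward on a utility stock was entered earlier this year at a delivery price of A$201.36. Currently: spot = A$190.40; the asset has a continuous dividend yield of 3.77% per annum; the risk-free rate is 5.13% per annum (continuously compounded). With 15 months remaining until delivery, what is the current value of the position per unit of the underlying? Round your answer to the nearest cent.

A$7.22

Current fair forward for the remaining 15 months: F = S·e^((r − q)·T), (r − q) = 0.0513 − 0.0377 = 0.0136
F = 190.40 · e^(0.0136 × 15/12) = 190.40 × 1.017145 = 193.6644
Value of long forward = (F − K)·e^(−rT) = (193.6644 − 201.36) · e^(−0.0513·15/12)
= -7.6956 × 0.937888 = -7.22
Short position value = −(long value) = A$7.22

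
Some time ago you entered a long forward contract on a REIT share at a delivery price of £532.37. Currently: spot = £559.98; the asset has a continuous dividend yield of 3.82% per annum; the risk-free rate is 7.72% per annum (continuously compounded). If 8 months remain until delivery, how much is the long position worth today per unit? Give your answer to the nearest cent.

£40.24

Current fair forward for the remaining 8 months: F = S·e^((r − q)·T), (r − q) = 0.0772 − 0.0382 = 0.0390
F = 559.98 · e^(0.0390 × 8/12) = 559.98 × 1.026341 = 574.7304
Value of long forward = (F − K)·e^(−rT) = (574.7304 − 532.37) · e^(−0.0772·8/12)
= 42.3604 × 0.949835 = 40.24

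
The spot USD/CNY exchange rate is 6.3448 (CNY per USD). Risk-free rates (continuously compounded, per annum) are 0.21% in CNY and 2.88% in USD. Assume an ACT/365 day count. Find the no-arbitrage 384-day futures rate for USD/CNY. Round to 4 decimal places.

F = S·e^((r_CNY − r_USD)T) = 6.3448 · e^((0.0021 − 0.0288) × 384/365)
= 6.3448 · e^-0.028090 = 6.3448 × 0.972301
F = 6.1691 CNY per USD

6.1691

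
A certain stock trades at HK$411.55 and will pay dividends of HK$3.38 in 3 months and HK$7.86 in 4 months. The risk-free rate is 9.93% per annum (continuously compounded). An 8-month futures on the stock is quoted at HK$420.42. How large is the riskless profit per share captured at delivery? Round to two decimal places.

PV(dividends) I = 3.38·e^(−0.0993·3/12) + 7.86·e^(−0.0993·4/12) = 10.9012
Fair futures F* = (S − I)·e^(rT) = (411.55 − 10.9012)·e^0.066200 = 400.6488 × 1.068440 = 428.0692
Market HK$420.42 < fair 428.0692: forward underpriced → reverse cash-and-carry (short the stock, invest proceeds at r, pay the dividends, go long the forward).
Profit at T = |F_mkt − F*| = |420.42 − 428.0692| = HK$7.65 per share

HK$7.65 per share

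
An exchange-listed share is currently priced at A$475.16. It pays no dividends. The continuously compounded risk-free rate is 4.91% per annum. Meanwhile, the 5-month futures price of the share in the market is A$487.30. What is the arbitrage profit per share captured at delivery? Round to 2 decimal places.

A$2.32 per share

Fair futures: F* = S·e^(carry·T), with carry = r = 0.0491
F* = 475.16 · e^(0.0491 × 5/12) = 475.16 · e^0.020458 = 475.16 × 1.020669 = A$484.9811
Market A$487.30 > fair A$484.9811: forward overpriced → cash-and-carry (buy spot, short the forward).
At maturity, profit = |F_mkt − F*| = |487.30 − 484.9811| = A$2.32 per share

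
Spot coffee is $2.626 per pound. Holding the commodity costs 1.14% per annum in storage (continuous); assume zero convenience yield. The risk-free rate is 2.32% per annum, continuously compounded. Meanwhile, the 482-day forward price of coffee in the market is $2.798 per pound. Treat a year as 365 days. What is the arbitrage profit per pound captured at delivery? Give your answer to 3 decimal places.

Fair forward: F* = S·e^(carry·T), with carry = (r + u) = 0.0232 + 0.0114 = 0.0346
F* = 2.626 · e^(0.0346 × 482/365) = 2.626 · e^0.045691 = 2.626 × 1.046751 = $2.7488
Market $2.798 > fair $2.7488: forward overpriced → cash-and-carry (buy spot, short the forward).
At maturity, profit = |F_mkt − F*| = |2.798 − 2.7488| = $0.049 per pound

$0.049 per pound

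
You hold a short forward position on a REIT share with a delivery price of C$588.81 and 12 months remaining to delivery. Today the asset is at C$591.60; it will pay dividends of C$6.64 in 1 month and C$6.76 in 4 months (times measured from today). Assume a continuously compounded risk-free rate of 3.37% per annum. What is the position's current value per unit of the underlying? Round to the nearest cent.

-C$9.00

PV(remaining dividends) I = 6.64·e^(−0.0337·1/12) + 6.76·e^(−0.0337·4/12) = 13.3059
Current forward F = (S − I)·e^(rT) = (591.60 − 13.3059)·e^(0.0337·12/12) = 578.2941 × 1.034274 = 598.1146
Value (long) = (F − K)·e^(−rT) = (598.1146 − 588.81) × 0.966862 = 8.9963
Short position value = −(long value) = -C$9.00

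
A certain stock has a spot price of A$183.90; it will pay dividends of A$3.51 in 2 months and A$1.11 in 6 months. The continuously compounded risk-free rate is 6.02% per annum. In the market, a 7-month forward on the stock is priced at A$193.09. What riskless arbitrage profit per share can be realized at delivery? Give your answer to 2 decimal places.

PV(dividends) I = 3.51·e^(−0.0602·2/12) + 1.11·e^(−0.0602·6/12) = 4.5520
Fair forward F* = (S − I)·e^(rT) = (183.90 − 4.5520)·e^0.035117 = 179.3480 × 1.035741 = 185.7581
Market A$193.09 > fair 185.7581: forward overpriced → cash-and-carry (borrow at r, buy the stock and collect the dividends, short the forward).
Profit at T = |F_mkt − F*| = |193.09 − 185.7581| = A$7.33 per share

A$7.33 per share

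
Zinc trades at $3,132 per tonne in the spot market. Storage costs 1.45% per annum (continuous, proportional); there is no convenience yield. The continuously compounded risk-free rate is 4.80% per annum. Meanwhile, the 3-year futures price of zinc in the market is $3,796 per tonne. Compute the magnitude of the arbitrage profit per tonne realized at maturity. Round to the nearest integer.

$18 per tonne

Fair futures: F* = S·e^(carry·T), with carry = (r + u) = 0.0480 + 0.0145 = 0.0625
F* = 3132 · e^(0.0625 × 3) = 3132 · e^0.187500 = 3132 × 1.206230 = $3777.9124
Market $3796 > fair $3777.9124: forward overpriced → cash-and-carry (buy spot, short the forward).
At maturity, profit = |F_mkt − F*| = |3796 − 3777.9124| = $18 per tonne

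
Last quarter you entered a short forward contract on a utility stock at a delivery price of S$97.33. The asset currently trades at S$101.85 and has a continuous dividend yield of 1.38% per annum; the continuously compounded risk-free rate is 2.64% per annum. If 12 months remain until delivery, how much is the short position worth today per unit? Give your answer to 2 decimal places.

-S$5.66

Current fair forward for the remaining 12 months: F = S·e^((r − q)·T), (r − q) = 0.0264 − 0.0138 = 0.0126
F = 101.85 · e^(0.0126 × 12/12) = 101.85 × 1.012680 = 103.1415
Value of long forward = (F − K)·e^(−rT) = (103.1415 − 97.33) · e^(−0.0264·12/12)
= 5.8115 × 0.973945 = 5.66
Short position value = −(long value) = -S$5.66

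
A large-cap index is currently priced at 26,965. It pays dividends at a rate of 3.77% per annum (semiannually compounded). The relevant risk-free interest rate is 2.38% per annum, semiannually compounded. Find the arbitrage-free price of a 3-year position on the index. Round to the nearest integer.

25,880

F = S · (1+r/2)^(2T) / (1+q/2)^(2T)
= 26965 × 1.073558 / 1.118566 = 26965 × 0.959763
F = 25,880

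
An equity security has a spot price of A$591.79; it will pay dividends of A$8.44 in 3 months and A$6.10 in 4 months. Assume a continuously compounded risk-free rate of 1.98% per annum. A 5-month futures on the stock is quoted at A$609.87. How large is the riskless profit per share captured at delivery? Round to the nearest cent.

A$27.76 per share

PV(dividends) I = 8.44·e^(−0.0198·3/12) + 6.10·e^(−0.0198·4/12) = 14.4582
Fair futures F* = (S − I)·e^(rT) = (591.79 − 14.4582)·e^0.008250 = 577.3318 × 1.008284 = 582.1144
Market A$609.87 > fair 582.1144: forward overpriced → cash-and-carry (borrow at r, buy the stock and collect the dividends, short the forward).
Profit at T = |F_mkt − F*| = |609.87 − 582.1144| = A$27.76 per share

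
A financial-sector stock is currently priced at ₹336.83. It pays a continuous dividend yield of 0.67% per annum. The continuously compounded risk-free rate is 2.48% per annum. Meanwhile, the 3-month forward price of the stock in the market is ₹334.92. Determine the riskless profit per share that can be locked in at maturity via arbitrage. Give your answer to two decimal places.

Fair forward: F* = S·e^(carry·T), with carry = (r − q) = 0.0248 − 0.0067 = 0.0181
F* = 336.83 · e^(0.0181 × 3/12) = 336.83 · e^0.004525 = 336.83 × 1.004535 = ₹338.3575
Market ₹334.92 < fair ₹338.3575: forward underpriced → reverse cash-and-carry (short spot, go long the forward).
At maturity, profit = |F_mkt − F*| = |334.92 − 338.3575| = ₹3.44 per share

₹3.44 per share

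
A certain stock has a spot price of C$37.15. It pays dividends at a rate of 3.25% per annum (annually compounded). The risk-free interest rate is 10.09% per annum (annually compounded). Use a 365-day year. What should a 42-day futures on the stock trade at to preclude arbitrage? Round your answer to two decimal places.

F = S · (1+r)^T / (1+q)^T
= 37.15 × 1.011123 / 1.003687 = 37.15 × 1.007409
F = C$37.43

C$37.43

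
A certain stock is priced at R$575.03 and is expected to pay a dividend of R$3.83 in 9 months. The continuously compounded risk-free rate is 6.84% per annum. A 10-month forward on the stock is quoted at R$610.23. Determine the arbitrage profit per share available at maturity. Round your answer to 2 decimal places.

PV(dividends) I = 3.83·e^(−0.0684·9/12) = 3.6385
Fair forward F* = (S − I)·e^(rT) = (575.03 − 3.6385)·e^0.057000 = 571.3915 × 1.058656 = 604.9070
Market R$610.23 > fair 604.9070: forward overpriced → cash-and-carry (borrow at r, buy the stock and collect the dividends, short the forward).
Profit at T = |F_mkt − F*| = |610.23 − 604.9070| = R$5.32 per share

R$5.32 per share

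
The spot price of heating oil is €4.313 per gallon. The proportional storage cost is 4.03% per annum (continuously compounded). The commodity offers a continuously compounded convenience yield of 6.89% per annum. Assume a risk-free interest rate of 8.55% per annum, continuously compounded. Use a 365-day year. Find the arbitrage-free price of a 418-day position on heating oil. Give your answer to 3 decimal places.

Net carry = r + u − y = 0.0855 + 0.0403 − 0.0689 = 0.0569
F = S·e^((r+u−y)T) = 4.313 · e^(0.0569 × 418/365) = 4.313 · e^0.065162
= 4.313 × 1.067332 = €4.603 per gallon

€4.603 per gallon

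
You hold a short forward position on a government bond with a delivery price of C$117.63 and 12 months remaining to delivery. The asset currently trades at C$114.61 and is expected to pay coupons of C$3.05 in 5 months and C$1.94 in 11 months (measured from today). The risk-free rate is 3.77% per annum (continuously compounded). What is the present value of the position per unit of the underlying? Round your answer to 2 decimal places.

C$3.54

PV(remaining coupons) I = 3.05·e^(−0.0377·5/12) + 1.94·e^(−0.0377·11/12) = 4.8766
Current forward F = (S − I)·e^(rT) = (114.61 − 4.8766)·e^(0.0377·12/12) = 109.7334 × 1.038420 = 113.9494
Value (long) = (F − K)·e^(−rT) = (113.9494 − 117.63) × 0.963002 = -3.5444
Short position value = −(long value) = C$3.54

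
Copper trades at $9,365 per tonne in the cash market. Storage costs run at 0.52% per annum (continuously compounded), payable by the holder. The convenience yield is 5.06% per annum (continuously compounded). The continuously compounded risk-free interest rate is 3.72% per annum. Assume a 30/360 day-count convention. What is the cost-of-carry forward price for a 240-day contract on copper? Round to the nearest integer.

$9,314 per tonne

Net carry = r + u − y = 0.0372 + 0.0052 − 0.0506 = -0.0082
F = S·e^((r+u−y)T) = 9365 · e^(-0.0082 × 240/360) = 9365 · e^-0.005467
= 9365 × 0.994548 = $9,314 per tonne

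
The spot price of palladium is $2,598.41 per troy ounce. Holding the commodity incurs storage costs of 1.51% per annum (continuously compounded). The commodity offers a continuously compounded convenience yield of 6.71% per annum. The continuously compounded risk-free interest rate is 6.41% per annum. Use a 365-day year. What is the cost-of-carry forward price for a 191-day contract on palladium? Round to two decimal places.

Net carry = r + u − y = 0.0641 + 0.0151 − 0.0671 = 0.0121
F = S·e^((r+u−y)T) = 2598.41 · e^(0.0121 × 191/365) = 2598.41 · e^0.00633178
= 2598.41 × 1.00635187 = $2,614.91 per troy ounce

$2,614.91 per troy ounce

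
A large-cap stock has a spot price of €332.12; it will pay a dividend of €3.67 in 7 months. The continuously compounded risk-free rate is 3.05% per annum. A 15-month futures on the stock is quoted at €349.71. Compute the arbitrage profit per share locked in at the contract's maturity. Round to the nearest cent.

€8.43 per share

PV(dividends) I = 3.67·e^(−0.0305·7/12) = 3.6053
Fair futures F* = (S − I)·e^(rT) = (332.12 − 3.6053)·e^0.038125 = 328.5147 × 1.038861 = 341.2811
Market €349.71 > fair 341.2811: forward overpriced → cash-and-carry (borrow at r, buy the stock and collect the dividends, short the forward).
Profit at T = |F_mkt − F*| = |349.71 − 341.2811| = €8.43 per share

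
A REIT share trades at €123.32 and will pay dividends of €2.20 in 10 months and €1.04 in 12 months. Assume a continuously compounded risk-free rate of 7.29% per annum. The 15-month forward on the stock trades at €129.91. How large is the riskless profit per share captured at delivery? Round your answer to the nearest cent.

€1.85 per share

PV(dividends) I = 2.20·e^(−0.0729·10/12) + 1.04·e^(−0.0729·12/12) = 3.0372
Fair forward F* = (S − I)·e^(rT) = (123.32 − 3.0372)·e^0.091125 = 120.2828 × 1.095406 = 131.7585
Market €129.91 < fair 131.7585: forward underpriced → reverse cash-and-carry (short the stock, invest proceeds at r, pay the dividends, go long the forward).
Profit at T = |F_mkt − F*| = |129.91 − 131.7585| = €1.85 per share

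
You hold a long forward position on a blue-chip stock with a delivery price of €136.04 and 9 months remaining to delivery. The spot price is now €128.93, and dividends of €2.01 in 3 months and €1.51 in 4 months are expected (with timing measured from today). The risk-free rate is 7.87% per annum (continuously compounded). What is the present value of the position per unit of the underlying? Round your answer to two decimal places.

-€2.75

PV(remaining dividends) I = 2.01·e^(−0.0787·3/12) + 1.51·e^(−0.0787·4/12) = 3.4417
Current forward F = (S − I)·e^(rT) = (128.93 − 3.4417)·e^(0.0787·9/12) = 125.4883 × 1.060802 = 133.1182
Value (long) = (F − K)·e^(−rT) = (133.1182 − 136.04) × 0.942683 = -2.7543
Value = -€2.75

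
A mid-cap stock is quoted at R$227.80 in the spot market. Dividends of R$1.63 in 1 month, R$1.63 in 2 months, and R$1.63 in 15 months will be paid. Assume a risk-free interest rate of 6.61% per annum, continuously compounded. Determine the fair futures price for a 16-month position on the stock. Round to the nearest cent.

R$243.62

PV(dividends) I = 1.63·e^(−0.0661·1/12) + 1.63·e^(−0.0661·2/12) + 1.63·e^(−0.0661·15/12)
I = 1.6210 + 1.6121 + 1.5007 = 4.7338
F = (S − I)·e^(rT) = (227.80 − 4.7338) · e^(0.0661·16/12)
= 223.0662 · e^0.088133 = 223.0662 × 1.092133 = R$243.62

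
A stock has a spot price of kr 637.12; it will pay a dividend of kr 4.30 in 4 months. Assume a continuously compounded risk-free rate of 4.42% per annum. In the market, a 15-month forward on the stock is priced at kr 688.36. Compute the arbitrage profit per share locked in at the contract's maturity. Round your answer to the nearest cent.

kr 19.53 per share

PV(dividends) I = 4.30·e^(−0.0442·4/12) = 4.2371
Fair forward F* = (S − I)·e^(rT) = (637.12 − 4.2371)·e^0.055250 = 632.8829 × 1.056805 = 668.8338
Market kr 688.36 > fair 668.8338: forward overpriced → cash-and-carry (borrow at r, buy the stock and collect the dividends, short the forward).
Profit at T = |F_mkt − F*| = |688.36 − 668.8338| = kr 19.53 per share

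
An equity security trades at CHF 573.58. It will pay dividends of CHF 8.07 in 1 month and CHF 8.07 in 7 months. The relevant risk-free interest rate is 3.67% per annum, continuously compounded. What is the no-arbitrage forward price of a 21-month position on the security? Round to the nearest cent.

PV(dividends) I = 8.07·e^(−0.0367·1/12) + 8.07·e^(−0.0367·7/12)
I = 8.0454 + 7.8991 = 15.9445
F = (S − I)·e^(rT) = (573.58 − 15.9445) · e^(0.0367·21/12)
= 557.6355 · e^0.064225 = 557.6355 × 1.066332 = CHF 594.62

CHF 594.62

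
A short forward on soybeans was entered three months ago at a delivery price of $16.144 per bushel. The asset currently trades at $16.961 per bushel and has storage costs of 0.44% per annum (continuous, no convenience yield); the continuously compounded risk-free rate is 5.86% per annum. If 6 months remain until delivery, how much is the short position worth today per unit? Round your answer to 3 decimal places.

-$1.321 per bushel

Current fair forward for the remaining 6 months: F = S·e^((r + u)·T), (r + u) = 0.0586 + 0.0044 = 0.0630
F = 16.961 · e^(0.0630 × 6/12) = 16.961 × 1.032001 = 17.5038
Value of long forward = (F − K)·e^(−rT) = (17.5038 − 16.144) · e^(−0.0586·6/12)
= 1.3598 × 0.971125 = 1.321
Short position value = −(long value) = -$1.321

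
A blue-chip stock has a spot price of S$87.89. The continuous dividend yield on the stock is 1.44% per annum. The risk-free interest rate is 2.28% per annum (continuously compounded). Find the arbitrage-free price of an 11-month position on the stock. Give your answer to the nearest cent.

F = S·e^((r − q)T) = 87.89 · e^((0.0228 − 0.0144) × 11/12)
= 87.89 · e^0.007700 = 87.89 × 1.007730
F = S$88.57

S$88.57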